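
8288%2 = 0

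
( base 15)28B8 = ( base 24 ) F3B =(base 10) 8723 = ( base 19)1532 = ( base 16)2213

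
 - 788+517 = -271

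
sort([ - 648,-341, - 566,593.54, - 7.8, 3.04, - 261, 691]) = [ - 648, - 566, - 341, - 261,  -  7.8,  3.04, 593.54, 691 ]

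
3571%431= 123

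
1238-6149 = - 4911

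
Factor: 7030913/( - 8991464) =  - 2^( - 3)*41^( - 1 )*67^1*79^( - 1 )*101^1 * 347^ ( - 1 )*1039^1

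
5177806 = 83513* 62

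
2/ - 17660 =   -  1/8830  =  - 0.00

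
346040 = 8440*41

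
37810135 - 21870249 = 15939886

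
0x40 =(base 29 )26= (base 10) 64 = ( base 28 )28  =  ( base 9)71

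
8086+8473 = 16559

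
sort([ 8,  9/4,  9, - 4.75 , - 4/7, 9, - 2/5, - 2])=[  -  4.75, - 2, - 4/7,  -  2/5,9/4,8, 9, 9 ]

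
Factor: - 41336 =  - 2^3 *5167^1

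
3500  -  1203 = 2297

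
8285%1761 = 1241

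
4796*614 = 2944744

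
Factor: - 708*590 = -417720 = - 2^3*3^1*5^1*59^2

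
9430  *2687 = 25338410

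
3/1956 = 1/652 = 0.00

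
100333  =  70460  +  29873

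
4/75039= 4/75039 = 0.00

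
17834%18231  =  17834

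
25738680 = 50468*510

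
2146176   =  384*5589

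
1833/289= 1833/289 = 6.34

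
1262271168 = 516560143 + 745711025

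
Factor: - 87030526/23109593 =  - 2^1*11^1*13^(-1)*19^1*208207^1*1777661^(  -  1) 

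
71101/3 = 23700 + 1/3 = 23700.33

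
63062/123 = 512 + 86/123 = 512.70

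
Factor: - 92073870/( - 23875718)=3^2  *5^1*7^1*47^(-1)*67^(-1 )*223^( - 1)*8597^1 =2708055/702227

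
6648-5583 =1065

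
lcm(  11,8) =88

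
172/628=43/157 =0.27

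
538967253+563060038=1102027291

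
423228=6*70538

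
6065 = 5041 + 1024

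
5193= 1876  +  3317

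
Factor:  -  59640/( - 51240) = 71/61 = 61^ ( - 1 )*71^1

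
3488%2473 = 1015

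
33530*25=838250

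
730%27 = 1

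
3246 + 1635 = 4881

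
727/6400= 727/6400 =0.11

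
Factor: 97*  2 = 194 = 2^1  *97^1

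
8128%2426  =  850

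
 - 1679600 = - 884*1900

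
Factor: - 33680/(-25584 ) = 2105/1599 = 3^( - 1)*5^1*13^( - 1 )*41^(  -  1 )*421^1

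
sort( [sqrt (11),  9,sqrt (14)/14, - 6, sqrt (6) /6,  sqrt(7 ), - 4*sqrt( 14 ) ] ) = [ - 4*sqrt( 14 ), - 6, sqrt( 14)/14,sqrt(6)/6,sqrt( 7 ),sqrt(11 ),9]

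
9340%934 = 0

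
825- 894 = -69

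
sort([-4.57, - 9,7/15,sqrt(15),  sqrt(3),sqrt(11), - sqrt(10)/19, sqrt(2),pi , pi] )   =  [ - 9,- 4.57, - sqrt( 10)/19, 7/15,sqrt (2),sqrt(3),pi,pi,sqrt(11), sqrt(15 )]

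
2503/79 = 31 + 54/79 = 31.68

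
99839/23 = 99839/23 = 4340.83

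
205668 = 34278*6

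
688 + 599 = 1287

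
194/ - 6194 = - 97/3097 = -  0.03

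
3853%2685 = 1168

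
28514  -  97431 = - 68917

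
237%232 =5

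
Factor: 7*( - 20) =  - 140 = -  2^2*5^1*7^1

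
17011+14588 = 31599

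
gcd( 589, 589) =589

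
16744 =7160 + 9584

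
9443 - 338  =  9105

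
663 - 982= - 319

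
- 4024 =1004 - 5028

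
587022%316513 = 270509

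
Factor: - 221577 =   -  3^1 * 73859^1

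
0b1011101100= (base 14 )3b6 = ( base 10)748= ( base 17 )2A0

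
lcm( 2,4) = 4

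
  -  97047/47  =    -  2065+8/47 = -2064.83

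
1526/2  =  763= 763.00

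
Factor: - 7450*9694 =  - 72220300 = - 2^2*5^2 * 37^1*131^1*149^1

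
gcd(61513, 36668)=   1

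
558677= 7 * 79811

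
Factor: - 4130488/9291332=-1032622/2322833 = - 2^1*151^( - 1 )*521^1*991^1*15383^ ( - 1 )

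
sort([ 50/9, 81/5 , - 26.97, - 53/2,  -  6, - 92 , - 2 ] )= [ - 92, - 26.97, - 53/2, - 6, - 2 , 50/9,81/5]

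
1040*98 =101920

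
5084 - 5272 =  - 188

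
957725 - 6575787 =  - 5618062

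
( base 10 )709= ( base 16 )2c5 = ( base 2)1011000101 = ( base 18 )237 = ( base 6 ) 3141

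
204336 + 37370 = 241706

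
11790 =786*15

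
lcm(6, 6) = 6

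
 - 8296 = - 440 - 7856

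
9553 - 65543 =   -  55990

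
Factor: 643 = 643^1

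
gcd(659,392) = 1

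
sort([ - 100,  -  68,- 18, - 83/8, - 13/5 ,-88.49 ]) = [-100,-88.49, -68,-18 ,-83/8, - 13/5]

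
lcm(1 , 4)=4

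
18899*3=56697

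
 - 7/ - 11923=7/11923 =0.00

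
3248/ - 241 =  - 3248/241 = - 13.48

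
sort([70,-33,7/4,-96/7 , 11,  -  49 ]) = [-49 ,  -  33,-96/7, 7/4, 11, 70] 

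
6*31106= 186636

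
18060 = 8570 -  -9490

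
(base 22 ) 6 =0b110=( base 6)10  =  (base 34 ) 6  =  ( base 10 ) 6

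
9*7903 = 71127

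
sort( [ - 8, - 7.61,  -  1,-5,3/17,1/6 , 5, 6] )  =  [ - 8, - 7.61, - 5, - 1, 1/6, 3/17  ,  5, 6 ] 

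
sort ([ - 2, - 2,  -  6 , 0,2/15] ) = [ - 6, - 2,-2, 0, 2/15 ]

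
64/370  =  32/185 = 0.17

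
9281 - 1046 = 8235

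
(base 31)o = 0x18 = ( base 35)O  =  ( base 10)24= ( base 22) 12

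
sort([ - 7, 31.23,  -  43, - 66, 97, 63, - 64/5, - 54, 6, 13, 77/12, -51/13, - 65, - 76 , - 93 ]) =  [ - 93, - 76, - 66,-65, - 54, - 43,  -  64/5, - 7,  -  51/13,6,77/12,13, 31.23, 63, 97]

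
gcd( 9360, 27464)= 8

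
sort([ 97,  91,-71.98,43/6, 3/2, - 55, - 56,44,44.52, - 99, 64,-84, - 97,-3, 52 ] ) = [ - 99, - 97, -84, - 71.98 , - 56 , - 55,- 3,3/2,43/6,  44, 44.52 , 52,64,91, 97 ] 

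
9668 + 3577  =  13245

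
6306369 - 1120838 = 5185531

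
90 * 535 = 48150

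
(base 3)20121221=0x12DF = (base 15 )1671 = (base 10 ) 4831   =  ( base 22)9ld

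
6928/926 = 7 + 223/463 = 7.48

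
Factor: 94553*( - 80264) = - 7589201992= - 2^3*23^1*79^1 * 127^1*4111^1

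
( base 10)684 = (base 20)1e4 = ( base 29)nh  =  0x2AC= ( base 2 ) 1010101100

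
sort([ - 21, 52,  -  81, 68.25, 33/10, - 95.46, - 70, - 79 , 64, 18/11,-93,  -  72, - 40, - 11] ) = [  -  95.46, - 93 , - 81, - 79,  -  72,-70, - 40, - 21,  -  11,  18/11,33/10,52,64 , 68.25]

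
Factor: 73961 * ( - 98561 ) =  - 7289670121 = - 73961^1*98561^1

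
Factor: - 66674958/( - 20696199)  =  2^1*7^1 * 199^( - 1)*34667^( - 1)*1587499^1=22224986/6898733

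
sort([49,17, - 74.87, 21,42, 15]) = [ - 74.87 , 15, 17,21,42,49] 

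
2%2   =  0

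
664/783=664/783 = 0.85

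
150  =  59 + 91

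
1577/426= 3 + 299/426 = 3.70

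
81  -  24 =57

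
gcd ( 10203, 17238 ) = 3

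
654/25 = 26+ 4/25 = 26.16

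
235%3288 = 235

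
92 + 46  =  138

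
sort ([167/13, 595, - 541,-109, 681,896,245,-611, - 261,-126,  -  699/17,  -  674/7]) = [ - 611, - 541,  -  261 ,-126, - 109, - 674/7,  -  699/17,167/13,  245,  595,681 , 896]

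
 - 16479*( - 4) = 65916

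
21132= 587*36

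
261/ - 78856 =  - 261/78856 = - 0.00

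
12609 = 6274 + 6335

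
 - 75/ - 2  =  37  +  1/2 = 37.50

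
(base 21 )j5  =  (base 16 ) 194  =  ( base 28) ec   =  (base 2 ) 110010100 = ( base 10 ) 404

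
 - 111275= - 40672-70603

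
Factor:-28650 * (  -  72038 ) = 2^2*3^1*5^2*181^1*191^1*199^1 = 2063888700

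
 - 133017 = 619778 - 752795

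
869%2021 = 869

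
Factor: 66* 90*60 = 2^4*3^4*5^2*11^1= 356400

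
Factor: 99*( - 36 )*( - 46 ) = 163944 = 2^3*3^4*11^1*23^1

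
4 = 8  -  4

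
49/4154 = 49/4154=0.01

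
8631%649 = 194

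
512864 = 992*517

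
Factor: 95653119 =3^1*31884373^1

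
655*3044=1993820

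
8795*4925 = 43315375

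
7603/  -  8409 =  - 7603/8409 = - 0.90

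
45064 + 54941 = 100005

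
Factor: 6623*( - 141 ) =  - 3^1 * 37^1*47^1*179^1 = - 933843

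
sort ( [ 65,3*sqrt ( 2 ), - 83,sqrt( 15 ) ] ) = [ - 83 , sqrt(15 ) , 3 * sqrt (2),65] 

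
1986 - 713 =1273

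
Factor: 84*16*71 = 2^6*3^1*7^1*71^1 = 95424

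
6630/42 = 1105/7= 157.86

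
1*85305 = 85305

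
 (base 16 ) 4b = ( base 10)75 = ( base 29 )2H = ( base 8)113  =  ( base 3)2210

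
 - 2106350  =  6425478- 8531828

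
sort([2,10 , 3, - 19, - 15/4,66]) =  [ - 19, - 15/4, 2, 3 , 10,66 ]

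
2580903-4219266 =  - 1638363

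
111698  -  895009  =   - 783311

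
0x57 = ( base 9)106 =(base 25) 3c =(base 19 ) 4b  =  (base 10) 87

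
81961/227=81961/227 = 361.06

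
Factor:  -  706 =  - 2^1*353^1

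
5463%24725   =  5463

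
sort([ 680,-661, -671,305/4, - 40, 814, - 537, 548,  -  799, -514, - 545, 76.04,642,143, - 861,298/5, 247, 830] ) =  [ - 861,-799, - 671, - 661, - 545,  -  537, - 514, - 40,298/5,76.04, 305/4, 143, 247, 548, 642, 680 , 814,830 ] 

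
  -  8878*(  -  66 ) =585948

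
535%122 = 47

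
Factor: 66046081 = 191^1 * 345791^1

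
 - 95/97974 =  - 95/97974 = - 0.00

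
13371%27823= 13371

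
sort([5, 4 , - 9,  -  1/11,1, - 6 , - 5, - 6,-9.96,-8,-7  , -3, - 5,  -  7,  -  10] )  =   [-10,-9.96, - 9,-8  ,-7, - 7, - 6,-6,-5, - 5,-3,  -  1/11, 1,4,5]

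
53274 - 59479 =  - 6205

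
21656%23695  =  21656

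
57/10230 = 19/3410 = 0.01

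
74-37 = 37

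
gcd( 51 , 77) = 1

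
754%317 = 120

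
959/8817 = 959/8817 = 0.11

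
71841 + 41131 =112972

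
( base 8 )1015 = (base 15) 250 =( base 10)525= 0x20d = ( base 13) 315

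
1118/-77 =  - 1118/77   =  - 14.52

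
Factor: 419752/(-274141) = - 2^3*7^(-1 )* 71^1*739^1 *39163^( - 1 ) 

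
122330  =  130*941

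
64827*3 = 194481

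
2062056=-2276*(-906)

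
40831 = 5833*7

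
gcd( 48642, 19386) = 6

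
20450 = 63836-43386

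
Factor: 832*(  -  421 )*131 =- 2^6*13^1 *131^1*421^1 = - 45885632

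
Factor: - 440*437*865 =-166322200= - 2^3*5^2*11^1*19^1*23^1*173^1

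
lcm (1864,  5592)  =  5592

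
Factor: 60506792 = 2^3*19^1*31^1*12841^1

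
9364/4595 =9364/4595 = 2.04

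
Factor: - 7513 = -11^1*683^1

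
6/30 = 1/5 = 0.20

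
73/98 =73/98=   0.74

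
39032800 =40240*970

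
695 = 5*139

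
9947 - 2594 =7353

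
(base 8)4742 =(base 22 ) 550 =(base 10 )2530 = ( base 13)11C8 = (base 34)26e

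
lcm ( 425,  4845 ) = 24225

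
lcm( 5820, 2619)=52380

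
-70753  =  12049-82802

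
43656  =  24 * 1819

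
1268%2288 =1268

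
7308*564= 4121712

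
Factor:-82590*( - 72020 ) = 2^3*3^1*5^2*13^1*277^1*2753^1=5948131800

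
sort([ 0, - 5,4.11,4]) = [ - 5, 0,4,4.11] 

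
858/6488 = 429/3244  =  0.13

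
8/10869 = 8/10869  =  0.00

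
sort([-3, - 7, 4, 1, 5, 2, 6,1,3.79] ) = [ - 7,-3,1, 1,2, 3.79, 4, 5, 6 ]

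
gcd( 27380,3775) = 5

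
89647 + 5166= 94813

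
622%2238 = 622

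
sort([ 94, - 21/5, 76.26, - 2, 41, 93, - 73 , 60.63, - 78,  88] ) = [ - 78,-73, - 21/5, - 2,41,60.63,76.26,88,93, 94]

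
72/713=72/713 = 0.10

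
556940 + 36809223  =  37366163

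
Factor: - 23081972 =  - 2^2*23^1*89^1* 2819^1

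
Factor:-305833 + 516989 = 211156=2^2*11^1* 4799^1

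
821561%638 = 455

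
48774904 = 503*96968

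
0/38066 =0= 0.00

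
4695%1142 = 127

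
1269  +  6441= 7710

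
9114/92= 4557/46=99.07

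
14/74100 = 7/37050 = 0.00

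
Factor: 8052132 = 2^2*3^1*11^1*61001^1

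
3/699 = 1/233 = 0.00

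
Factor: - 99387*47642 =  - 4734995454 = -2^1*3^5*7^1*41^1*83^1*409^1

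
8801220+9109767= 17910987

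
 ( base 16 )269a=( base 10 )9882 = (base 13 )4662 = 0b10011010011010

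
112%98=14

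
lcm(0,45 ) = 0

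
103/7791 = 103/7791 =0.01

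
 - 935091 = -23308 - 911783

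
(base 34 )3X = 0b10000111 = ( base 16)87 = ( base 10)135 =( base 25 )5a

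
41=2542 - 2501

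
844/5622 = 422/2811= 0.15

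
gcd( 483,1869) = 21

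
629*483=303807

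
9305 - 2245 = 7060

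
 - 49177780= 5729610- 54907390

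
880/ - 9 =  - 98 + 2/9= - 97.78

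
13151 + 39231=52382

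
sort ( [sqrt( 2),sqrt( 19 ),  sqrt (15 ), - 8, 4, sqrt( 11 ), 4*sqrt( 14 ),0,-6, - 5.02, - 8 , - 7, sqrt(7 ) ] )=[ - 8,-8, - 7,-6, - 5.02,  0,  sqrt( 2),  sqrt (7), sqrt (11),sqrt( 15),  4, sqrt(19 ) , 4* sqrt( 14) ] 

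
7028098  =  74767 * 94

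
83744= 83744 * 1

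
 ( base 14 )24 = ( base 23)19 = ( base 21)1b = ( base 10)32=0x20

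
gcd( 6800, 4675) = 425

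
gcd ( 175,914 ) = 1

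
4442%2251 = 2191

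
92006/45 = 92006/45 = 2044.58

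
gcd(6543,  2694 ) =3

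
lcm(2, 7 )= 14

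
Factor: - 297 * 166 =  - 49302 = - 2^1*3^3 * 11^1 * 83^1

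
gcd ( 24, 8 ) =8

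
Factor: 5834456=2^3*23^1 * 37^1*857^1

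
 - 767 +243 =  - 524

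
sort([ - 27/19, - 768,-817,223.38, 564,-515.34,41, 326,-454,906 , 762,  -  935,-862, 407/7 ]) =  [ - 935,- 862,  -  817,-768,-515.34, - 454, - 27/19,41, 407/7,223.38,326, 564, 762,906 ] 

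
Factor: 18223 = 18223^1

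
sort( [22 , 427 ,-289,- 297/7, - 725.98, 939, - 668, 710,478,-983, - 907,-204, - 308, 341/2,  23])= [ - 983, - 907, - 725.98,-668,-308, - 289,- 204, - 297/7 , 22,23, 341/2, 427, 478, 710, 939]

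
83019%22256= 16251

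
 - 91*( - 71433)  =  6500403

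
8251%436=403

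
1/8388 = 1/8388= 0.00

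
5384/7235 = 5384/7235 = 0.74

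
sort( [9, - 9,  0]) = [ - 9,0,9 ] 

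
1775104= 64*27736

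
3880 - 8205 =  - 4325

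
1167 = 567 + 600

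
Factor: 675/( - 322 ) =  - 2^(-1 )*3^3  *5^2 *7^(  -  1) * 23^( - 1 ) 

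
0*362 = 0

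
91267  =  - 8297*( - 11)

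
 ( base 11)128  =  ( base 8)227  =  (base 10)151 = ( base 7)304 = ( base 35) 4B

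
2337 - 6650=  -  4313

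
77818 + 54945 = 132763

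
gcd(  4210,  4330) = 10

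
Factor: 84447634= 2^1 * 127^1*332471^1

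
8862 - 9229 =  - 367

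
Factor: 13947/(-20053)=-3^1*11^(-1) * 1823^(-1)*4649^1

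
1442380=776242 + 666138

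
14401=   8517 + 5884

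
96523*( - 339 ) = -32721297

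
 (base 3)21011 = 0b11000001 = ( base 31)67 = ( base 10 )193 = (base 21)94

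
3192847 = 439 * 7273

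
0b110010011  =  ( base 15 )1bd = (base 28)eb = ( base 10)403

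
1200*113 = 135600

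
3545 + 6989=10534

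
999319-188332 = 810987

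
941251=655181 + 286070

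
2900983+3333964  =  6234947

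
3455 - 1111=2344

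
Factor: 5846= 2^1*37^1*79^1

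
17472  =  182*96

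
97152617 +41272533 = 138425150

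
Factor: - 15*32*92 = - 44160 = - 2^7 * 3^1 * 5^1 * 23^1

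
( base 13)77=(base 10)98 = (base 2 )1100010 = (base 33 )2W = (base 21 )4e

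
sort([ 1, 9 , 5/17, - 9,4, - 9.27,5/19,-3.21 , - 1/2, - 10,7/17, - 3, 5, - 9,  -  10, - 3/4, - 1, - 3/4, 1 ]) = [-10, - 10,-9.27, - 9,  -  9 , - 3.21 , - 3, - 1,  -  3/4,- 3/4,-1/2, 5/19,5/17,7/17,1, 1, 4, 5,9 ] 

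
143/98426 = 143/98426=0.00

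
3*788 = 2364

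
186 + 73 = 259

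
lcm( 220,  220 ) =220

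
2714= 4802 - 2088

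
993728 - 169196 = 824532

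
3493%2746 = 747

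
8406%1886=862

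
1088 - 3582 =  - 2494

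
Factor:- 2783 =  - 11^2*23^1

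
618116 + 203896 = 822012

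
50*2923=146150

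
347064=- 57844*( - 6 ) 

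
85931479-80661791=5269688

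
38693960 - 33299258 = 5394702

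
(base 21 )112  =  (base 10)464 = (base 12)328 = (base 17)1a5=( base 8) 720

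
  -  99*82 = - 8118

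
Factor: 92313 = 3^3 * 13^1*263^1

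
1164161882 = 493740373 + 670421509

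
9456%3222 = 3012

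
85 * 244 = 20740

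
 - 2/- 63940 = 1/31970= 0.00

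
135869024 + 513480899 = 649349923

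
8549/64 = 8549/64 = 133.58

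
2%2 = 0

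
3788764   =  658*5758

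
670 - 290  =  380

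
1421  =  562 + 859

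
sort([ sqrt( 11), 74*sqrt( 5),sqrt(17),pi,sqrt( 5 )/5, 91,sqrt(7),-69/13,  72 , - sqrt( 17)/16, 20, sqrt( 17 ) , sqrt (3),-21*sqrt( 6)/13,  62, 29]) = [-69/13,-21*sqrt( 6 )/13,-sqrt (17 )/16 , sqrt( 5)/5, sqrt( 3 )  ,  sqrt( 7 ), pi,sqrt(11), sqrt (17 ), sqrt(17 ),20,29, 62,72,  91, 74*sqrt( 5 ) ]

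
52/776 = 13/194=0.07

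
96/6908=24/1727 =0.01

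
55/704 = 5/64 = 0.08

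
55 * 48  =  2640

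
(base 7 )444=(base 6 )1020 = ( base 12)170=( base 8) 344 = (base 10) 228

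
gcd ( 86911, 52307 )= 1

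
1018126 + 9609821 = 10627947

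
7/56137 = 7/56137 =0.00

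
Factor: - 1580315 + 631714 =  - 47^1*20183^1 = -948601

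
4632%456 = 72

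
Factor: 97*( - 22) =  -2^1*11^1*97^1 = - 2134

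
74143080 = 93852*790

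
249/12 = 83/4 = 20.75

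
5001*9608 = 48049608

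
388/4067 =388/4067 = 0.10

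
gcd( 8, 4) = 4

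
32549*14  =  455686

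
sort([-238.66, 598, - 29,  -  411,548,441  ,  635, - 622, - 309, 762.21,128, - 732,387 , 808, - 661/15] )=[ - 732, - 622 , - 411, - 309,- 238.66,  -  661/15, - 29,128,387, 441,548,598, 635,762.21,808]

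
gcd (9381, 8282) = 1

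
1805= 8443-6638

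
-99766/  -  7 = 99766/7 = 14252.29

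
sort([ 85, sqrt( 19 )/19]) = [ sqrt( 19 )/19, 85] 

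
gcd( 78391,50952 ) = 1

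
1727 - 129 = 1598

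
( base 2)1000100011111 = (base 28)5gf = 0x111F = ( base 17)f2e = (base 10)4383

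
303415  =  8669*35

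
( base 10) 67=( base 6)151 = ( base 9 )74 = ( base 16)43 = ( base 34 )1x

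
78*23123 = 1803594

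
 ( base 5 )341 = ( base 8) 140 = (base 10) 96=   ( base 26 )3i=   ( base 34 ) 2s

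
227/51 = 4 + 23/51 = 4.45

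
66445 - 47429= 19016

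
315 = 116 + 199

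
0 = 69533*0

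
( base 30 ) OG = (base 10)736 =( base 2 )1011100000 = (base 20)1GG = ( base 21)1e1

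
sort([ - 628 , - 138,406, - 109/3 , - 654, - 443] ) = [-654, - 628,-443,-138,-109/3, 406]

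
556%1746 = 556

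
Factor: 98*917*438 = 39361308=   2^2*3^1*7^3*73^1*131^1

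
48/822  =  8/137=0.06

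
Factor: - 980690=-2^1*5^1*281^1 * 349^1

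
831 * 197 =163707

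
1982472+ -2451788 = - 469316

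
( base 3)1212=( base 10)50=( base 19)2C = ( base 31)1j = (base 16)32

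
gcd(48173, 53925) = 719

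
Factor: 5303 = 5303^1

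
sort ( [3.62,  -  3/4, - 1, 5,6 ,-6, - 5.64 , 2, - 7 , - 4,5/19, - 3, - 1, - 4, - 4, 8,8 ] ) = [- 7, - 6, - 5.64, - 4, - 4, - 4, - 3,-1,- 1, - 3/4, 5/19,2,3.62,5, 6, 8,8] 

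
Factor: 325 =5^2*13^1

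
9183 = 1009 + 8174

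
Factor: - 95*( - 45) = 4275 = 3^2*5^2 *19^1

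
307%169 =138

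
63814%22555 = 18704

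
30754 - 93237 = - 62483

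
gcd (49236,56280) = 12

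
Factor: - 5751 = - 3^4*71^1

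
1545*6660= 10289700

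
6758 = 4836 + 1922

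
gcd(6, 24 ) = 6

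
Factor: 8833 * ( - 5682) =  - 2^1*3^1  *  11^2* 73^1*947^1 = - 50189106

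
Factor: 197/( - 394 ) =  - 2^( - 1) = - 1/2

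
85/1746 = 85/1746 = 0.05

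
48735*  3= 146205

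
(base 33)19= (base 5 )132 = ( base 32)1a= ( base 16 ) 2a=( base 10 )42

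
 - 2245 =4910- 7155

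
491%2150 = 491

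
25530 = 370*69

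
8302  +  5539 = 13841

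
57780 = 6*9630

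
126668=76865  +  49803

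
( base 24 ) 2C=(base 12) 50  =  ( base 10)60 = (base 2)111100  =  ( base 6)140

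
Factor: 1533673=1533673^1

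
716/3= 716/3= 238.67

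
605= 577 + 28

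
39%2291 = 39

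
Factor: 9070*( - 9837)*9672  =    -  2^4*3^3*5^1*13^1*31^1*907^1 * 1093^1 = - 862951218480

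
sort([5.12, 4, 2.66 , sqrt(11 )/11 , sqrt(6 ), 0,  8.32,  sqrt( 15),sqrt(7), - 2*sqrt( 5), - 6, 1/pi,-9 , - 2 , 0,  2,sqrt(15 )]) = [ - 9,- 6, - 2*sqrt ( 5 ), - 2, 0,0, sqrt( 11 ) /11, 1/pi,2, sqrt( 6 ), sqrt( 7 ),  2.66 , sqrt( 15 ),sqrt( 15), 4, 5.12, 8.32]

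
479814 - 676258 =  - 196444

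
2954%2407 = 547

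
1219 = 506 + 713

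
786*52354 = 41150244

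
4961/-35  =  -4961/35=- 141.74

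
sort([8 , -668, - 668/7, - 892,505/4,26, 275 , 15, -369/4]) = [-892, - 668, -668/7, - 369/4,8,15,26,505/4,275] 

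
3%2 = 1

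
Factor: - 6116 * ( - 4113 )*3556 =2^4*3^2*7^1*11^1*127^1*139^1*457^1 = 89451564048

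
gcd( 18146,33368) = 86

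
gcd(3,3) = 3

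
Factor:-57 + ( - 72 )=-129  =  - 3^1*43^1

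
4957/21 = 4957/21 = 236.05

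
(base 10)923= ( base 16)39B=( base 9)1235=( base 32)SR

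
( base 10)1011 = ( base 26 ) 1CN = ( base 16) 3f3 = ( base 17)388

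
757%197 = 166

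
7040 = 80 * 88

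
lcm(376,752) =752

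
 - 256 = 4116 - 4372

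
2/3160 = 1/1580 = 0.00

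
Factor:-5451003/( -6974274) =1817001/2324758=2^( - 1)*3^2 * 73^( - 1) * 15923^( - 1) * 201889^1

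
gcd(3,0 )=3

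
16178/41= 16178/41 =394.59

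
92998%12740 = 3818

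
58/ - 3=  - 58/3 =- 19.33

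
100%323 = 100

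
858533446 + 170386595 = 1028920041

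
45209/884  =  45209/884  =  51.14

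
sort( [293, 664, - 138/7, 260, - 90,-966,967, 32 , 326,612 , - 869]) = [ - 966, - 869,- 90, - 138/7,32, 260,293 , 326 , 612, 664,967 ] 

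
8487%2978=2531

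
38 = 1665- 1627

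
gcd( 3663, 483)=3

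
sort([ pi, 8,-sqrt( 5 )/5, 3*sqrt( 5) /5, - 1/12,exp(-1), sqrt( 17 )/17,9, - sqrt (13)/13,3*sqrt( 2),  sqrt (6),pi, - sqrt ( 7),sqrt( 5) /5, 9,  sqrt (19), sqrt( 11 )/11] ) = [ - sqrt( 7 ), -sqrt( 5 )/5,- sqrt( 13)/13 ,- 1/12,sqrt( 17) /17,sqrt (11)/11,exp( - 1), sqrt ( 5 ) /5,3*sqrt(5)/5,sqrt(6), pi, pi, 3*sqrt ( 2), sqrt( 19), 8, 9 , 9] 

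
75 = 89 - 14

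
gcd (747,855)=9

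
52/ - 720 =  - 1 + 167/180 = -  0.07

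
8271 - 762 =7509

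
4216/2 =2108 = 2108.00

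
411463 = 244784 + 166679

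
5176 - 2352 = 2824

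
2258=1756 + 502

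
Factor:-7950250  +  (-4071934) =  - 12022184 = - 2^3*41^1*36653^1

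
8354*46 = 384284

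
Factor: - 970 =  - 2^1*5^1 *97^1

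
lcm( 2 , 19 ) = 38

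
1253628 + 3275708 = 4529336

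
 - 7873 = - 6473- 1400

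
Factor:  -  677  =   - 677^1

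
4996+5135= 10131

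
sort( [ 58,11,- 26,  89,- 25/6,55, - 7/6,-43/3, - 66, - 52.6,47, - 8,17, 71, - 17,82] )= [ -66, -52.6,-26, - 17, - 43/3, - 8,  -  25/6, - 7/6,11, 17,47,55,58,71,  82,89]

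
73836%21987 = 7875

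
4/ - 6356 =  - 1/1589=- 0.00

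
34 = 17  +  17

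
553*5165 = 2856245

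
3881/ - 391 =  - 10 + 29/391 = -9.93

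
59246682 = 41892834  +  17353848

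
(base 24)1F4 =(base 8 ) 1654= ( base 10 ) 940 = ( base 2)1110101100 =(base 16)3ac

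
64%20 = 4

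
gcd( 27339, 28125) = 3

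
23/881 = 23/881 = 0.03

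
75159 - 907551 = - 832392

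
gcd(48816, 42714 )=6102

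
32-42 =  - 10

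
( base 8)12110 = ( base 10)5192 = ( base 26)7HI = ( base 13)2495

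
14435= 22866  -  8431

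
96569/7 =13795 + 4/7 = 13795.57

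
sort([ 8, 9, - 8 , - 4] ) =[-8,- 4,  8,9] 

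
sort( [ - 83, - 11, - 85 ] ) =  [ - 85,-83, - 11]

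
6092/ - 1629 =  - 4+424/1629 = - 3.74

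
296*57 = 16872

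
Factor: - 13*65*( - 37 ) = 31265 = 5^1*13^2*37^1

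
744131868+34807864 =778939732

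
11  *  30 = 330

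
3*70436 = 211308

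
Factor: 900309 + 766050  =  3^3*61717^1 = 1666359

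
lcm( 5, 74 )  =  370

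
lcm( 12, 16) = 48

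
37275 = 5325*7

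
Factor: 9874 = 2^1*4937^1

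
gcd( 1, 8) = 1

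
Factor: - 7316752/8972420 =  - 2^2*5^ ( - 1)*151^( - 1)*557^1*821^1*2971^ (-1 ) = - 1829188/2243105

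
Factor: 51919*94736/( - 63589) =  - 4918598384/63589 = - 2^4*7^1 * 31^1 * 191^1*7417^1*63589^( - 1) 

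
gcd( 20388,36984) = 12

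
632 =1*632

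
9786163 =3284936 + 6501227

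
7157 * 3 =21471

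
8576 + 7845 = 16421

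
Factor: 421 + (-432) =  - 11^1 =- 11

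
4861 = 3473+1388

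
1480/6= 740/3 = 246.67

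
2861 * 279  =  798219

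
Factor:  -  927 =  - 3^2*103^1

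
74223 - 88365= -14142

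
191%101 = 90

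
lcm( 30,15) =30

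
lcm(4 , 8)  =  8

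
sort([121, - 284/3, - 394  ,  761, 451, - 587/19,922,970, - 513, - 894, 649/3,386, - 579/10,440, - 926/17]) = [ - 894, - 513, - 394, - 284/3,  -  579/10, - 926/17, - 587/19,121,  649/3,386,440,451,  761 , 922,970]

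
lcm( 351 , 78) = 702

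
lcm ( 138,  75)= 3450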